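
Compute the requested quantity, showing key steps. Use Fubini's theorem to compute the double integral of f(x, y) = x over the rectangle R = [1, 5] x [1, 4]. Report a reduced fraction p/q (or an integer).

f(x, y) is a tensor product of a function of x and a function of y, and both factors are bounded continuous (hence Lebesgue integrable) on the rectangle, so Fubini's theorem applies:
  integral_R f d(m x m) = (integral_a1^b1 x dx) * (integral_a2^b2 1 dy).
Inner integral in x: integral_{1}^{5} x dx = (5^2 - 1^2)/2
  = 12.
Inner integral in y: integral_{1}^{4} 1 dy = (4^1 - 1^1)/1
  = 3.
Product: (12) * (3) = 36.

36


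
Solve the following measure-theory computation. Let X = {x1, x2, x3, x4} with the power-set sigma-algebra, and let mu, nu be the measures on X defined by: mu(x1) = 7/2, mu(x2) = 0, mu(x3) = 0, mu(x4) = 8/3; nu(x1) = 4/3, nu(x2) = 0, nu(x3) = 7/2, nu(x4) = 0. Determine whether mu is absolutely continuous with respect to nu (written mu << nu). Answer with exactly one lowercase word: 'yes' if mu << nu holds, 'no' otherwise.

mu << nu means: every nu-null measurable set is also mu-null; equivalently, for every atom x, if nu({x}) = 0 then mu({x}) = 0.
Checking each atom:
  x1: nu = 4/3 > 0 -> no constraint.
  x2: nu = 0, mu = 0 -> consistent with mu << nu.
  x3: nu = 7/2 > 0 -> no constraint.
  x4: nu = 0, mu = 8/3 > 0 -> violates mu << nu.
The atom(s) x4 violate the condition (nu = 0 but mu > 0). Therefore mu is NOT absolutely continuous w.r.t. nu.

no


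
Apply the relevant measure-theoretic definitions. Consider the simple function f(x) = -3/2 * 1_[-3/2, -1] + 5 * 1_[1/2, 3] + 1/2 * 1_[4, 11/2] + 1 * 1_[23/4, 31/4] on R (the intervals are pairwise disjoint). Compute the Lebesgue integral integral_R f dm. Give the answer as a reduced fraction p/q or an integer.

For a simple function f = sum_i c_i * 1_{A_i} with disjoint A_i,
  integral f dm = sum_i c_i * m(A_i).
Lengths of the A_i:
  m(A_1) = -1 - (-3/2) = 1/2.
  m(A_2) = 3 - 1/2 = 5/2.
  m(A_3) = 11/2 - 4 = 3/2.
  m(A_4) = 31/4 - 23/4 = 2.
Contributions c_i * m(A_i):
  (-3/2) * (1/2) = -3/4.
  (5) * (5/2) = 25/2.
  (1/2) * (3/2) = 3/4.
  (1) * (2) = 2.
Total: -3/4 + 25/2 + 3/4 + 2 = 29/2.

29/2


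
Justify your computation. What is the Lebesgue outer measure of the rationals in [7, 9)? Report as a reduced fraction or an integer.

E = Q cap [7, 9) is a subset of Q, which is countable. Enumerate Q = {q_1, q_2, ...}; for any eps > 0, cover q_k by the open interval (q_k - eps/2^(k+1), q_k + eps/2^(k+1)), of length eps/2^k. The total cover length is sum_{k>=1} eps/2^k = eps. Hence m*(E) <= m*(Q) <= eps for every eps > 0, and since outer measure is non-negative, m*(E) = 0.

0


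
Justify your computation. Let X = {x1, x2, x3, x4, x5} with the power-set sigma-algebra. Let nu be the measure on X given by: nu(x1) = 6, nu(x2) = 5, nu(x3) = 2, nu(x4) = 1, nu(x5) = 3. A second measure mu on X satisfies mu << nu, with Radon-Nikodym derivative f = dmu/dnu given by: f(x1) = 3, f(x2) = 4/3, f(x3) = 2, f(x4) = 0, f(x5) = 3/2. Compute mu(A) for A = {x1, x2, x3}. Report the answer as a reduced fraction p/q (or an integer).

By the defining property of the Radon-Nikodym derivative, for every measurable set A,
  mu(A) = integral_A f dnu.
Since nu is a discrete measure concentrated on the atoms of X, the integral over A reduces to the sum
  mu(A) = sum_{x in A} f(x) * nu({x}).
Computing each term:
  x1: f(x1) * nu(x1) = 3 * 6 = 18.
  x2: f(x2) * nu(x2) = 4/3 * 5 = 20/3.
  x3: f(x3) * nu(x3) = 2 * 2 = 4.
Summing: mu(A) = 18 + 20/3 + 4 = 86/3.

86/3


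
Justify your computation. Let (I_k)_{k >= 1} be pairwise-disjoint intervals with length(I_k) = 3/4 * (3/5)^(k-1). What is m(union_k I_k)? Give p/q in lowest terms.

By countable additivity of the Lebesgue measure on pairwise disjoint measurable sets,
  m(union_{k >= 1} I_k) = sum_{k >= 1} m(I_k) = sum_{k >= 1} a * r^(k-1),
  with a = 3/4 and r = 3/5.
Since 0 < r = 3/5 < 1, the geometric series converges:
  sum_{k >= 1} a * r^(k-1) = a / (1 - r).
  = 3/4 / (1 - 3/5)
  = 3/4 / (2/5)
  = 15/8.

15/8


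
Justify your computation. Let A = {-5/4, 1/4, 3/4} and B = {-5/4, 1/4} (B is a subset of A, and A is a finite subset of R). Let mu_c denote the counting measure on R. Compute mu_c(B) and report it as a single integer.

Counting measure assigns mu_c(E) = |E| (number of elements) when E is finite.
B has 2 element(s), so mu_c(B) = 2.

2


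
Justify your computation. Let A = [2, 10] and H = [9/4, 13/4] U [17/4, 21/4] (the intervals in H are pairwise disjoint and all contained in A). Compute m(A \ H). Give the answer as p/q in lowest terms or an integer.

The ambient interval has length m(A) = 10 - 2 = 8.
Since the holes are disjoint and sit inside A, by finite additivity
  m(H) = sum_i (b_i - a_i), and m(A \ H) = m(A) - m(H).
Computing the hole measures:
  m(H_1) = 13/4 - 9/4 = 1.
  m(H_2) = 21/4 - 17/4 = 1.
Summed: m(H) = 1 + 1 = 2.
So m(A \ H) = 8 - 2 = 6.

6


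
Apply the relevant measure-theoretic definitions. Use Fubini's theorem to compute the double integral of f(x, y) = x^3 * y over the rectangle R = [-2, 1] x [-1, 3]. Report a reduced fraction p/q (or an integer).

f(x, y) is a tensor product of a function of x and a function of y, and both factors are bounded continuous (hence Lebesgue integrable) on the rectangle, so Fubini's theorem applies:
  integral_R f d(m x m) = (integral_a1^b1 x^3 dx) * (integral_a2^b2 y dy).
Inner integral in x: integral_{-2}^{1} x^3 dx = (1^4 - (-2)^4)/4
  = -15/4.
Inner integral in y: integral_{-1}^{3} y dy = (3^2 - (-1)^2)/2
  = 4.
Product: (-15/4) * (4) = -15.

-15


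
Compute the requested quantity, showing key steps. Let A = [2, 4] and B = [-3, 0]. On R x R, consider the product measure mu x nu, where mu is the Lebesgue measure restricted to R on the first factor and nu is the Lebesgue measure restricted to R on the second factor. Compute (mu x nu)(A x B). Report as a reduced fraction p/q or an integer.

For a measurable rectangle A x B, the product measure satisfies
  (mu x nu)(A x B) = mu(A) * nu(B).
  mu(A) = 2.
  nu(B) = 3.
  (mu x nu)(A x B) = 2 * 3 = 6.

6


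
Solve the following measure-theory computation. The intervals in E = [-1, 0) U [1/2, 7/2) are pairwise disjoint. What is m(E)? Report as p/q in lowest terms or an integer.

For pairwise disjoint intervals, m(union_i I_i) = sum_i m(I_i),
and m is invariant under swapping open/closed endpoints (single points have measure 0).
So m(E) = sum_i (b_i - a_i).
  I_1 has length 0 - (-1) = 1.
  I_2 has length 7/2 - 1/2 = 3.
Summing:
  m(E) = 1 + 3 = 4.

4


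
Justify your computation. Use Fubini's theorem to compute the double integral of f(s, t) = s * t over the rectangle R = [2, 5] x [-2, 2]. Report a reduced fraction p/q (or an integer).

f(s, t) is a tensor product of a function of s and a function of t, and both factors are bounded continuous (hence Lebesgue integrable) on the rectangle, so Fubini's theorem applies:
  integral_R f d(m x m) = (integral_a1^b1 s ds) * (integral_a2^b2 t dt).
Inner integral in s: integral_{2}^{5} s ds = (5^2 - 2^2)/2
  = 21/2.
Inner integral in t: integral_{-2}^{2} t dt = (2^2 - (-2)^2)/2
  = 0.
Product: (21/2) * (0) = 0.

0


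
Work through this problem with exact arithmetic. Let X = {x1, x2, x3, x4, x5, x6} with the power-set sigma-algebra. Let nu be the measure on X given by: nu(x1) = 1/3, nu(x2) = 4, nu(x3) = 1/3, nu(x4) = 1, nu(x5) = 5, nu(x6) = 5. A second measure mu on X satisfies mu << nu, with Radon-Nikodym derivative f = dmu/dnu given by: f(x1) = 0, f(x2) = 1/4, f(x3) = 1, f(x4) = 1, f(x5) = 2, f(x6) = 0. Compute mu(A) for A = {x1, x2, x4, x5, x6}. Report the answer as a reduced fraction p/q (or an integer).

By the defining property of the Radon-Nikodym derivative, for every measurable set A,
  mu(A) = integral_A f dnu.
Since nu is a discrete measure concentrated on the atoms of X, the integral over A reduces to the sum
  mu(A) = sum_{x in A} f(x) * nu({x}).
Computing each term:
  x1: f(x1) * nu(x1) = 0 * 1/3 = 0.
  x2: f(x2) * nu(x2) = 1/4 * 4 = 1.
  x4: f(x4) * nu(x4) = 1 * 1 = 1.
  x5: f(x5) * nu(x5) = 2 * 5 = 10.
  x6: f(x6) * nu(x6) = 0 * 5 = 0.
Summing: mu(A) = 0 + 1 + 1 + 10 + 0 = 12.

12


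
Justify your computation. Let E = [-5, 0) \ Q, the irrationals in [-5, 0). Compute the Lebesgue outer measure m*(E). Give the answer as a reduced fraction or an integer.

The interval I = [-5, 0) has m(I) = 0 - (-5) = 5 (endpoints are measure-zero, so open/closed/half-open agree). Write I = (I cap Q) u (I \ Q). The rationals in I are countable, so m*(I cap Q) = 0 (cover each rational by intervals whose total length is arbitrarily small). By countable subadditivity m*(I) <= m*(I cap Q) + m*(I \ Q), hence m*(I \ Q) >= m(I) = 5. The reverse inequality m*(I \ Q) <= m*(I) = 5 is trivial since (I \ Q) is a subset of I. Therefore m*(I \ Q) = 5.

5


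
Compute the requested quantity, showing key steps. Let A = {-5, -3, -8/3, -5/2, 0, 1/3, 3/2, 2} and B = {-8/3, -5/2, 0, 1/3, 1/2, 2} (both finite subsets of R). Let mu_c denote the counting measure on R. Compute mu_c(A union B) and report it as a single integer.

Counting measure on a finite set equals cardinality. By inclusion-exclusion, |A union B| = |A| + |B| - |A cap B|.
|A| = 8, |B| = 6, |A cap B| = 5.
So mu_c(A union B) = 8 + 6 - 5 = 9.

9


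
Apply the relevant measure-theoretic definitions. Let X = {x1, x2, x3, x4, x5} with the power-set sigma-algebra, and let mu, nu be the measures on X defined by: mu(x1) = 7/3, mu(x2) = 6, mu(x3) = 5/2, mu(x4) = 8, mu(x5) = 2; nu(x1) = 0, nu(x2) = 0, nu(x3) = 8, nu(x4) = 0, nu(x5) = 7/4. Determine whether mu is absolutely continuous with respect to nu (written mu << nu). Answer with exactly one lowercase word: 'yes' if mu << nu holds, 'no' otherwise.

mu << nu means: every nu-null measurable set is also mu-null; equivalently, for every atom x, if nu({x}) = 0 then mu({x}) = 0.
Checking each atom:
  x1: nu = 0, mu = 7/3 > 0 -> violates mu << nu.
  x2: nu = 0, mu = 6 > 0 -> violates mu << nu.
  x3: nu = 8 > 0 -> no constraint.
  x4: nu = 0, mu = 8 > 0 -> violates mu << nu.
  x5: nu = 7/4 > 0 -> no constraint.
The atom(s) x1, x2, x4 violate the condition (nu = 0 but mu > 0). Therefore mu is NOT absolutely continuous w.r.t. nu.

no


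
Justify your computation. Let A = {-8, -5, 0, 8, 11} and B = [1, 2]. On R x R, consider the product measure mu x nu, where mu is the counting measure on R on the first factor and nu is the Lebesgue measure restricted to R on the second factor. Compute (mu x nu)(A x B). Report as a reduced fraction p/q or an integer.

For a measurable rectangle A x B, the product measure satisfies
  (mu x nu)(A x B) = mu(A) * nu(B).
  mu(A) = 5.
  nu(B) = 1.
  (mu x nu)(A x B) = 5 * 1 = 5.

5


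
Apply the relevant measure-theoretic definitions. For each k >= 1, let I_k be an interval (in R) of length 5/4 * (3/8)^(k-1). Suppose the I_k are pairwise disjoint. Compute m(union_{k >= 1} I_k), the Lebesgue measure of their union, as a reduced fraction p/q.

By countable additivity of the Lebesgue measure on pairwise disjoint measurable sets,
  m(union_{k >= 1} I_k) = sum_{k >= 1} m(I_k) = sum_{k >= 1} a * r^(k-1),
  with a = 5/4 and r = 3/8.
Since 0 < r = 3/8 < 1, the geometric series converges:
  sum_{k >= 1} a * r^(k-1) = a / (1 - r).
  = 5/4 / (1 - 3/8)
  = 5/4 / (5/8)
  = 2.

2


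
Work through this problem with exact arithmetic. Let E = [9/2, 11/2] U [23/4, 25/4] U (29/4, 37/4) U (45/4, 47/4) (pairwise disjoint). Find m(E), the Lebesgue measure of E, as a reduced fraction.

For pairwise disjoint intervals, m(union_i I_i) = sum_i m(I_i),
and m is invariant under swapping open/closed endpoints (single points have measure 0).
So m(E) = sum_i (b_i - a_i).
  I_1 has length 11/2 - 9/2 = 1.
  I_2 has length 25/4 - 23/4 = 1/2.
  I_3 has length 37/4 - 29/4 = 2.
  I_4 has length 47/4 - 45/4 = 1/2.
Summing:
  m(E) = 1 + 1/2 + 2 + 1/2 = 4.

4


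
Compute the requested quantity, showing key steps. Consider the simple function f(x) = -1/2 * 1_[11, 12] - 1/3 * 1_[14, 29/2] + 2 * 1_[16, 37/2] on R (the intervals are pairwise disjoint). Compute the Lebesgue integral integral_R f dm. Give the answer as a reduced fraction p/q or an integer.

For a simple function f = sum_i c_i * 1_{A_i} with disjoint A_i,
  integral f dm = sum_i c_i * m(A_i).
Lengths of the A_i:
  m(A_1) = 12 - 11 = 1.
  m(A_2) = 29/2 - 14 = 1/2.
  m(A_3) = 37/2 - 16 = 5/2.
Contributions c_i * m(A_i):
  (-1/2) * (1) = -1/2.
  (-1/3) * (1/2) = -1/6.
  (2) * (5/2) = 5.
Total: -1/2 - 1/6 + 5 = 13/3.

13/3


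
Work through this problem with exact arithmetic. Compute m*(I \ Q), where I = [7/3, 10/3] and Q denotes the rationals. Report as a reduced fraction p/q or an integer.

The interval I = [7/3, 10/3] has m(I) = 10/3 - 7/3 = 1 (endpoints are measure-zero, so open/closed/half-open agree). Write I = (I cap Q) u (I \ Q). The rationals in I are countable, so m*(I cap Q) = 0 (cover each rational by intervals whose total length is arbitrarily small). By countable subadditivity m*(I) <= m*(I cap Q) + m*(I \ Q), hence m*(I \ Q) >= m(I) = 1. The reverse inequality m*(I \ Q) <= m*(I) = 1 is trivial since (I \ Q) is a subset of I. Therefore m*(I \ Q) = 1.

1


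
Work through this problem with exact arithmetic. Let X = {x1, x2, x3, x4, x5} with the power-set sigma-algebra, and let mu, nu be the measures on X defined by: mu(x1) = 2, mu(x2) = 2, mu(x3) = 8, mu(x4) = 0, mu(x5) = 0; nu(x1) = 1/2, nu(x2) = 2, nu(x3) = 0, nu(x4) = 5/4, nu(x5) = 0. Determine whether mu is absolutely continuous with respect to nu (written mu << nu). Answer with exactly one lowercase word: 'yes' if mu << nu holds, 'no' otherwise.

mu << nu means: every nu-null measurable set is also mu-null; equivalently, for every atom x, if nu({x}) = 0 then mu({x}) = 0.
Checking each atom:
  x1: nu = 1/2 > 0 -> no constraint.
  x2: nu = 2 > 0 -> no constraint.
  x3: nu = 0, mu = 8 > 0 -> violates mu << nu.
  x4: nu = 5/4 > 0 -> no constraint.
  x5: nu = 0, mu = 0 -> consistent with mu << nu.
The atom(s) x3 violate the condition (nu = 0 but mu > 0). Therefore mu is NOT absolutely continuous w.r.t. nu.

no


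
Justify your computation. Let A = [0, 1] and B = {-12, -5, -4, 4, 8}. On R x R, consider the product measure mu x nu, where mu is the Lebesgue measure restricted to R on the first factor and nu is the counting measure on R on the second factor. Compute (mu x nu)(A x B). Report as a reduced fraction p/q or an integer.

For a measurable rectangle A x B, the product measure satisfies
  (mu x nu)(A x B) = mu(A) * nu(B).
  mu(A) = 1.
  nu(B) = 5.
  (mu x nu)(A x B) = 1 * 5 = 5.

5


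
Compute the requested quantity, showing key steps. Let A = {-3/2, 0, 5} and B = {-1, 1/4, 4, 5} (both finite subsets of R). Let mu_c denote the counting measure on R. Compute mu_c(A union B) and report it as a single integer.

Counting measure on a finite set equals cardinality. By inclusion-exclusion, |A union B| = |A| + |B| - |A cap B|.
|A| = 3, |B| = 4, |A cap B| = 1.
So mu_c(A union B) = 3 + 4 - 1 = 6.

6


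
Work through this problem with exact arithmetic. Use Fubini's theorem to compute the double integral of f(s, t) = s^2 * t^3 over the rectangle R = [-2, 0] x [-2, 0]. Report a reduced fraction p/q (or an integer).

f(s, t) is a tensor product of a function of s and a function of t, and both factors are bounded continuous (hence Lebesgue integrable) on the rectangle, so Fubini's theorem applies:
  integral_R f d(m x m) = (integral_a1^b1 s^2 ds) * (integral_a2^b2 t^3 dt).
Inner integral in s: integral_{-2}^{0} s^2 ds = (0^3 - (-2)^3)/3
  = 8/3.
Inner integral in t: integral_{-2}^{0} t^3 dt = (0^4 - (-2)^4)/4
  = -4.
Product: (8/3) * (-4) = -32/3.

-32/3


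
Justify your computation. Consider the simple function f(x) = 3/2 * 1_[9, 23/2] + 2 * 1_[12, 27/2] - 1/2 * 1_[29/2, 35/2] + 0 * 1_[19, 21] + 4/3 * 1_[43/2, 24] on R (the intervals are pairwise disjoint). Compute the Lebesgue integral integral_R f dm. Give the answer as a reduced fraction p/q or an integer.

For a simple function f = sum_i c_i * 1_{A_i} with disjoint A_i,
  integral f dm = sum_i c_i * m(A_i).
Lengths of the A_i:
  m(A_1) = 23/2 - 9 = 5/2.
  m(A_2) = 27/2 - 12 = 3/2.
  m(A_3) = 35/2 - 29/2 = 3.
  m(A_4) = 21 - 19 = 2.
  m(A_5) = 24 - 43/2 = 5/2.
Contributions c_i * m(A_i):
  (3/2) * (5/2) = 15/4.
  (2) * (3/2) = 3.
  (-1/2) * (3) = -3/2.
  (0) * (2) = 0.
  (4/3) * (5/2) = 10/3.
Total: 15/4 + 3 - 3/2 + 0 + 10/3 = 103/12.

103/12


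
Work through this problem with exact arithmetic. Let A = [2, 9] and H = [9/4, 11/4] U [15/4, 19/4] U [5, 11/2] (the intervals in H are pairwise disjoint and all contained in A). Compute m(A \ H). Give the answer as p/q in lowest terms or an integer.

The ambient interval has length m(A) = 9 - 2 = 7.
Since the holes are disjoint and sit inside A, by finite additivity
  m(H) = sum_i (b_i - a_i), and m(A \ H) = m(A) - m(H).
Computing the hole measures:
  m(H_1) = 11/4 - 9/4 = 1/2.
  m(H_2) = 19/4 - 15/4 = 1.
  m(H_3) = 11/2 - 5 = 1/2.
Summed: m(H) = 1/2 + 1 + 1/2 = 2.
So m(A \ H) = 7 - 2 = 5.

5


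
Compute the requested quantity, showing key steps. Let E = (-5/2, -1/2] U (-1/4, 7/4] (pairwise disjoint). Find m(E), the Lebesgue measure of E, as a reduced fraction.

For pairwise disjoint intervals, m(union_i I_i) = sum_i m(I_i),
and m is invariant under swapping open/closed endpoints (single points have measure 0).
So m(E) = sum_i (b_i - a_i).
  I_1 has length -1/2 - (-5/2) = 2.
  I_2 has length 7/4 - (-1/4) = 2.
Summing:
  m(E) = 2 + 2 = 4.

4


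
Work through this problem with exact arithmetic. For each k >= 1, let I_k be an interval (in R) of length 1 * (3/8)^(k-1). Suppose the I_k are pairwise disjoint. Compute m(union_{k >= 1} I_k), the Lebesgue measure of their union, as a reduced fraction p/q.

By countable additivity of the Lebesgue measure on pairwise disjoint measurable sets,
  m(union_{k >= 1} I_k) = sum_{k >= 1} m(I_k) = sum_{k >= 1} a * r^(k-1),
  with a = 1 and r = 3/8.
Since 0 < r = 3/8 < 1, the geometric series converges:
  sum_{k >= 1} a * r^(k-1) = a / (1 - r).
  = 1 / (1 - 3/8)
  = 1 / (5/8)
  = 8/5.

8/5


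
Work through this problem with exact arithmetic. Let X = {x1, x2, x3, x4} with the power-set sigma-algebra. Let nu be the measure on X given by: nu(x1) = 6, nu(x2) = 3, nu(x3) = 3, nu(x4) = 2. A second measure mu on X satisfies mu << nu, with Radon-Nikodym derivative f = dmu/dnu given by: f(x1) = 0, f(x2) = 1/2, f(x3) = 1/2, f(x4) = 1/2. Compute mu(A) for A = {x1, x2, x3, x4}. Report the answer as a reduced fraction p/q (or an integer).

By the defining property of the Radon-Nikodym derivative, for every measurable set A,
  mu(A) = integral_A f dnu.
Since nu is a discrete measure concentrated on the atoms of X, the integral over A reduces to the sum
  mu(A) = sum_{x in A} f(x) * nu({x}).
Computing each term:
  x1: f(x1) * nu(x1) = 0 * 6 = 0.
  x2: f(x2) * nu(x2) = 1/2 * 3 = 3/2.
  x3: f(x3) * nu(x3) = 1/2 * 3 = 3/2.
  x4: f(x4) * nu(x4) = 1/2 * 2 = 1.
Summing: mu(A) = 0 + 3/2 + 3/2 + 1 = 4.

4


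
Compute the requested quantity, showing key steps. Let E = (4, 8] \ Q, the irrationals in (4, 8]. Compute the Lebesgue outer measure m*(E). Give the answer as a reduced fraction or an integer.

The interval I = (4, 8] has m(I) = 8 - 4 = 4 (endpoints are measure-zero, so open/closed/half-open agree). Write I = (I cap Q) u (I \ Q). The rationals in I are countable, so m*(I cap Q) = 0 (cover each rational by intervals whose total length is arbitrarily small). By countable subadditivity m*(I) <= m*(I cap Q) + m*(I \ Q), hence m*(I \ Q) >= m(I) = 4. The reverse inequality m*(I \ Q) <= m*(I) = 4 is trivial since (I \ Q) is a subset of I. Therefore m*(I \ Q) = 4.

4


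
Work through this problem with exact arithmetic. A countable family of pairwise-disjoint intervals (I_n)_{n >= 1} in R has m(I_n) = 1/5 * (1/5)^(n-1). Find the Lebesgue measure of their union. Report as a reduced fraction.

By countable additivity of the Lebesgue measure on pairwise disjoint measurable sets,
  m(union_{n >= 1} I_n) = sum_{n >= 1} m(I_n) = sum_{n >= 1} a * r^(n-1),
  with a = 1/5 and r = 1/5.
Since 0 < r = 1/5 < 1, the geometric series converges:
  sum_{n >= 1} a * r^(n-1) = a / (1 - r).
  = 1/5 / (1 - 1/5)
  = 1/5 / (4/5)
  = 1/4.

1/4


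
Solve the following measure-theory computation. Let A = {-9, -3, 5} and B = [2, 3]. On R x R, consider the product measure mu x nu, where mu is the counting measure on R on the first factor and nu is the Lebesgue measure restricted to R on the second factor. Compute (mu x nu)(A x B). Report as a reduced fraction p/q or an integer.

For a measurable rectangle A x B, the product measure satisfies
  (mu x nu)(A x B) = mu(A) * nu(B).
  mu(A) = 3.
  nu(B) = 1.
  (mu x nu)(A x B) = 3 * 1 = 3.

3


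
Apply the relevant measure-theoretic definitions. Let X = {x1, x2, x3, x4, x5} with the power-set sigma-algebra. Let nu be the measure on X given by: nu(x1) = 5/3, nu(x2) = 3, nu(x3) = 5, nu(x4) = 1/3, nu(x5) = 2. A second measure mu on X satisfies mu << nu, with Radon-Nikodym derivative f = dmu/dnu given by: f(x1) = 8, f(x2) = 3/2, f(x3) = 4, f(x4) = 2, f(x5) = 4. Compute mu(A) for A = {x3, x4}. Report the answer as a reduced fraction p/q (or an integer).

By the defining property of the Radon-Nikodym derivative, for every measurable set A,
  mu(A) = integral_A f dnu.
Since nu is a discrete measure concentrated on the atoms of X, the integral over A reduces to the sum
  mu(A) = sum_{x in A} f(x) * nu({x}).
Computing each term:
  x3: f(x3) * nu(x3) = 4 * 5 = 20.
  x4: f(x4) * nu(x4) = 2 * 1/3 = 2/3.
Summing: mu(A) = 20 + 2/3 = 62/3.

62/3


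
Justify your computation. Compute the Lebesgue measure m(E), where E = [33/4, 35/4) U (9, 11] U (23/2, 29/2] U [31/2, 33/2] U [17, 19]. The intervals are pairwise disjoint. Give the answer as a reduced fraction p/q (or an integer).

For pairwise disjoint intervals, m(union_i I_i) = sum_i m(I_i),
and m is invariant under swapping open/closed endpoints (single points have measure 0).
So m(E) = sum_i (b_i - a_i).
  I_1 has length 35/4 - 33/4 = 1/2.
  I_2 has length 11 - 9 = 2.
  I_3 has length 29/2 - 23/2 = 3.
  I_4 has length 33/2 - 31/2 = 1.
  I_5 has length 19 - 17 = 2.
Summing:
  m(E) = 1/2 + 2 + 3 + 1 + 2 = 17/2.

17/2


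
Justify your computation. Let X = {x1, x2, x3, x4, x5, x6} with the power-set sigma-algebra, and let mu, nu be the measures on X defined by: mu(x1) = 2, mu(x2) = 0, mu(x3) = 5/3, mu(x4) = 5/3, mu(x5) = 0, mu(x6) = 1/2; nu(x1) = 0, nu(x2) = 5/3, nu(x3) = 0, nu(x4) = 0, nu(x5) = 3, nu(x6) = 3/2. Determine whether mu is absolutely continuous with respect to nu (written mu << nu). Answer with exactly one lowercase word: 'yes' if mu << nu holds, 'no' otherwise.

mu << nu means: every nu-null measurable set is also mu-null; equivalently, for every atom x, if nu({x}) = 0 then mu({x}) = 0.
Checking each atom:
  x1: nu = 0, mu = 2 > 0 -> violates mu << nu.
  x2: nu = 5/3 > 0 -> no constraint.
  x3: nu = 0, mu = 5/3 > 0 -> violates mu << nu.
  x4: nu = 0, mu = 5/3 > 0 -> violates mu << nu.
  x5: nu = 3 > 0 -> no constraint.
  x6: nu = 3/2 > 0 -> no constraint.
The atom(s) x1, x3, x4 violate the condition (nu = 0 but mu > 0). Therefore mu is NOT absolutely continuous w.r.t. nu.

no


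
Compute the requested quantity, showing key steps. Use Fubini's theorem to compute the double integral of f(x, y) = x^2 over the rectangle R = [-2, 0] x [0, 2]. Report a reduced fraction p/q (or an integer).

f(x, y) is a tensor product of a function of x and a function of y, and both factors are bounded continuous (hence Lebesgue integrable) on the rectangle, so Fubini's theorem applies:
  integral_R f d(m x m) = (integral_a1^b1 x^2 dx) * (integral_a2^b2 1 dy).
Inner integral in x: integral_{-2}^{0} x^2 dx = (0^3 - (-2)^3)/3
  = 8/3.
Inner integral in y: integral_{0}^{2} 1 dy = (2^1 - 0^1)/1
  = 2.
Product: (8/3) * (2) = 16/3.

16/3


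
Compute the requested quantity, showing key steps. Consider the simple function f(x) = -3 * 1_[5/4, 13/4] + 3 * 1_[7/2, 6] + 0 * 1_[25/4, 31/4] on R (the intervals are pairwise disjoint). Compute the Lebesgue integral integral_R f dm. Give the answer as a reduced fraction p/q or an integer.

For a simple function f = sum_i c_i * 1_{A_i} with disjoint A_i,
  integral f dm = sum_i c_i * m(A_i).
Lengths of the A_i:
  m(A_1) = 13/4 - 5/4 = 2.
  m(A_2) = 6 - 7/2 = 5/2.
  m(A_3) = 31/4 - 25/4 = 3/2.
Contributions c_i * m(A_i):
  (-3) * (2) = -6.
  (3) * (5/2) = 15/2.
  (0) * (3/2) = 0.
Total: -6 + 15/2 + 0 = 3/2.

3/2


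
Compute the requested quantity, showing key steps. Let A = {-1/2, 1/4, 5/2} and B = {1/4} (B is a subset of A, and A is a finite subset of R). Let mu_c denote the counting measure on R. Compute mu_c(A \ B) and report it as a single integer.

Counting measure assigns mu_c(E) = |E| (number of elements) when E is finite. For B subset A, A \ B is the set of elements of A not in B, so |A \ B| = |A| - |B|.
|A| = 3, |B| = 1, so mu_c(A \ B) = 3 - 1 = 2.

2


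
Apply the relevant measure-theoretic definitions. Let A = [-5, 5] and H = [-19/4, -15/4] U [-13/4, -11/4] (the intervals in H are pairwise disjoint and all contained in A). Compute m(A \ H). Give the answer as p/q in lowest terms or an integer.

The ambient interval has length m(A) = 5 - (-5) = 10.
Since the holes are disjoint and sit inside A, by finite additivity
  m(H) = sum_i (b_i - a_i), and m(A \ H) = m(A) - m(H).
Computing the hole measures:
  m(H_1) = -15/4 - (-19/4) = 1.
  m(H_2) = -11/4 - (-13/4) = 1/2.
Summed: m(H) = 1 + 1/2 = 3/2.
So m(A \ H) = 10 - 3/2 = 17/2.

17/2


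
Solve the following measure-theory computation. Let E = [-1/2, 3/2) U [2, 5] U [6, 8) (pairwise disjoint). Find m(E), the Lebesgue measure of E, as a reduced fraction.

For pairwise disjoint intervals, m(union_i I_i) = sum_i m(I_i),
and m is invariant under swapping open/closed endpoints (single points have measure 0).
So m(E) = sum_i (b_i - a_i).
  I_1 has length 3/2 - (-1/2) = 2.
  I_2 has length 5 - 2 = 3.
  I_3 has length 8 - 6 = 2.
Summing:
  m(E) = 2 + 3 + 2 = 7.

7


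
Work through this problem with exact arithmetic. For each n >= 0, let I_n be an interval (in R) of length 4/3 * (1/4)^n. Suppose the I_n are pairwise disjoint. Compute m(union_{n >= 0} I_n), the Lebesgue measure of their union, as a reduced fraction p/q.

By countable additivity of the Lebesgue measure on pairwise disjoint measurable sets,
  m(union_{n >= 0} I_n) = sum_{n >= 0} m(I_n) = sum_{n >= 0} a * r^n,
  with a = 4/3 and r = 1/4.
Since 0 < r = 1/4 < 1, the geometric series converges:
  sum_{n >= 0} a * r^n = a / (1 - r).
  = 4/3 / (1 - 1/4)
  = 4/3 / (3/4)
  = 16/9.

16/9


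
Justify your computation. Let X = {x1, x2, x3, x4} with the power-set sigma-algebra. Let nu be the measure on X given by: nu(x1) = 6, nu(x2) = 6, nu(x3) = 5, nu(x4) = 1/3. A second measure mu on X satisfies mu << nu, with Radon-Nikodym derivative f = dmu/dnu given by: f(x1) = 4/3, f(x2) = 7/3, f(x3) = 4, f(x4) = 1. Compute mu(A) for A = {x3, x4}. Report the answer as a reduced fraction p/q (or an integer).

By the defining property of the Radon-Nikodym derivative, for every measurable set A,
  mu(A) = integral_A f dnu.
Since nu is a discrete measure concentrated on the atoms of X, the integral over A reduces to the sum
  mu(A) = sum_{x in A} f(x) * nu({x}).
Computing each term:
  x3: f(x3) * nu(x3) = 4 * 5 = 20.
  x4: f(x4) * nu(x4) = 1 * 1/3 = 1/3.
Summing: mu(A) = 20 + 1/3 = 61/3.

61/3


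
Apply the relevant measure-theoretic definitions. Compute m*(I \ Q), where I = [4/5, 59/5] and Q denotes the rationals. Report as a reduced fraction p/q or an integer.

The interval I = [4/5, 59/5] has m(I) = 59/5 - 4/5 = 11 (endpoints are measure-zero, so open/closed/half-open agree). Write I = (I cap Q) u (I \ Q). The rationals in I are countable, so m*(I cap Q) = 0 (cover each rational by intervals whose total length is arbitrarily small). By countable subadditivity m*(I) <= m*(I cap Q) + m*(I \ Q), hence m*(I \ Q) >= m(I) = 11. The reverse inequality m*(I \ Q) <= m*(I) = 11 is trivial since (I \ Q) is a subset of I. Therefore m*(I \ Q) = 11.

11


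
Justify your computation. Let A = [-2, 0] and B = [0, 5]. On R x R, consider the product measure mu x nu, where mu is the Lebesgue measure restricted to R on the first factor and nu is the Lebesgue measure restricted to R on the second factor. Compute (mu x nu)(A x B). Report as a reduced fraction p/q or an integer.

For a measurable rectangle A x B, the product measure satisfies
  (mu x nu)(A x B) = mu(A) * nu(B).
  mu(A) = 2.
  nu(B) = 5.
  (mu x nu)(A x B) = 2 * 5 = 10.

10


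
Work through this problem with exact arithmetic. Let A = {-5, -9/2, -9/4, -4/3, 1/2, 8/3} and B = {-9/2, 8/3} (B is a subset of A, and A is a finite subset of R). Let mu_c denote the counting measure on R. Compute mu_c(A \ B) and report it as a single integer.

Counting measure assigns mu_c(E) = |E| (number of elements) when E is finite. For B subset A, A \ B is the set of elements of A not in B, so |A \ B| = |A| - |B|.
|A| = 6, |B| = 2, so mu_c(A \ B) = 6 - 2 = 4.

4


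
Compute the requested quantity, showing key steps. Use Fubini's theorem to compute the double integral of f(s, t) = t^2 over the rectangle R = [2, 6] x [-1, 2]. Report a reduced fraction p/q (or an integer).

f(s, t) is a tensor product of a function of s and a function of t, and both factors are bounded continuous (hence Lebesgue integrable) on the rectangle, so Fubini's theorem applies:
  integral_R f d(m x m) = (integral_a1^b1 1 ds) * (integral_a2^b2 t^2 dt).
Inner integral in s: integral_{2}^{6} 1 ds = (6^1 - 2^1)/1
  = 4.
Inner integral in t: integral_{-1}^{2} t^2 dt = (2^3 - (-1)^3)/3
  = 3.
Product: (4) * (3) = 12.

12


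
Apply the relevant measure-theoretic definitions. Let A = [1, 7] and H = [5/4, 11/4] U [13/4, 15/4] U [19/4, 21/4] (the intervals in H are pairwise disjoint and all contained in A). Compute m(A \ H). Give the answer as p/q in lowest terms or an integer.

The ambient interval has length m(A) = 7 - 1 = 6.
Since the holes are disjoint and sit inside A, by finite additivity
  m(H) = sum_i (b_i - a_i), and m(A \ H) = m(A) - m(H).
Computing the hole measures:
  m(H_1) = 11/4 - 5/4 = 3/2.
  m(H_2) = 15/4 - 13/4 = 1/2.
  m(H_3) = 21/4 - 19/4 = 1/2.
Summed: m(H) = 3/2 + 1/2 + 1/2 = 5/2.
So m(A \ H) = 6 - 5/2 = 7/2.

7/2


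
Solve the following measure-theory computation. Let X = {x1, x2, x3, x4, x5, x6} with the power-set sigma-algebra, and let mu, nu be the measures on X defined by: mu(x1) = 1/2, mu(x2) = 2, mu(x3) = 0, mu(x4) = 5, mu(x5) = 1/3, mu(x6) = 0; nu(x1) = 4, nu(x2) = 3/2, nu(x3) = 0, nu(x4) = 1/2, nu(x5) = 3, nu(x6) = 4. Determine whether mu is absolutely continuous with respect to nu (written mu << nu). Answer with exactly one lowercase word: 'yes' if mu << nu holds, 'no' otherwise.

mu << nu means: every nu-null measurable set is also mu-null; equivalently, for every atom x, if nu({x}) = 0 then mu({x}) = 0.
Checking each atom:
  x1: nu = 4 > 0 -> no constraint.
  x2: nu = 3/2 > 0 -> no constraint.
  x3: nu = 0, mu = 0 -> consistent with mu << nu.
  x4: nu = 1/2 > 0 -> no constraint.
  x5: nu = 3 > 0 -> no constraint.
  x6: nu = 4 > 0 -> no constraint.
No atom violates the condition. Therefore mu << nu.

yes


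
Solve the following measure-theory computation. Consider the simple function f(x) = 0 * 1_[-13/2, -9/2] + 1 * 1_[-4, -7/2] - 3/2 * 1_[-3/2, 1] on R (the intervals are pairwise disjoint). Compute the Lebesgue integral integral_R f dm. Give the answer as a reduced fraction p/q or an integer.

For a simple function f = sum_i c_i * 1_{A_i} with disjoint A_i,
  integral f dm = sum_i c_i * m(A_i).
Lengths of the A_i:
  m(A_1) = -9/2 - (-13/2) = 2.
  m(A_2) = -7/2 - (-4) = 1/2.
  m(A_3) = 1 - (-3/2) = 5/2.
Contributions c_i * m(A_i):
  (0) * (2) = 0.
  (1) * (1/2) = 1/2.
  (-3/2) * (5/2) = -15/4.
Total: 0 + 1/2 - 15/4 = -13/4.

-13/4


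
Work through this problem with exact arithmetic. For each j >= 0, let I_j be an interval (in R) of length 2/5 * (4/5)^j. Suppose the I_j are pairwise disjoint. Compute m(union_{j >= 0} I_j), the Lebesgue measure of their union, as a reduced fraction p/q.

By countable additivity of the Lebesgue measure on pairwise disjoint measurable sets,
  m(union_{j >= 0} I_j) = sum_{j >= 0} m(I_j) = sum_{j >= 0} a * r^j,
  with a = 2/5 and r = 4/5.
Since 0 < r = 4/5 < 1, the geometric series converges:
  sum_{j >= 0} a * r^j = a / (1 - r).
  = 2/5 / (1 - 4/5)
  = 2/5 / (1/5)
  = 2.

2


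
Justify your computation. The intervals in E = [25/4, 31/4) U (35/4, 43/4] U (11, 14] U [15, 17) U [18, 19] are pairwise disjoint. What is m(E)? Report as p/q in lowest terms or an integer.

For pairwise disjoint intervals, m(union_i I_i) = sum_i m(I_i),
and m is invariant under swapping open/closed endpoints (single points have measure 0).
So m(E) = sum_i (b_i - a_i).
  I_1 has length 31/4 - 25/4 = 3/2.
  I_2 has length 43/4 - 35/4 = 2.
  I_3 has length 14 - 11 = 3.
  I_4 has length 17 - 15 = 2.
  I_5 has length 19 - 18 = 1.
Summing:
  m(E) = 3/2 + 2 + 3 + 2 + 1 = 19/2.

19/2


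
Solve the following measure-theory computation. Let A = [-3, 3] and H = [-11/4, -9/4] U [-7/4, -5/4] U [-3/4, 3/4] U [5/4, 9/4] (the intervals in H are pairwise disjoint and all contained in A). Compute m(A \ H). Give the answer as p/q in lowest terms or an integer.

The ambient interval has length m(A) = 3 - (-3) = 6.
Since the holes are disjoint and sit inside A, by finite additivity
  m(H) = sum_i (b_i - a_i), and m(A \ H) = m(A) - m(H).
Computing the hole measures:
  m(H_1) = -9/4 - (-11/4) = 1/2.
  m(H_2) = -5/4 - (-7/4) = 1/2.
  m(H_3) = 3/4 - (-3/4) = 3/2.
  m(H_4) = 9/4 - 5/4 = 1.
Summed: m(H) = 1/2 + 1/2 + 3/2 + 1 = 7/2.
So m(A \ H) = 6 - 7/2 = 5/2.

5/2


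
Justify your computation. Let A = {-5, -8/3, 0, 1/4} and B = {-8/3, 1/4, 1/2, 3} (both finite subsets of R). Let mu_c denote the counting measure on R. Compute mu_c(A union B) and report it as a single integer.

Counting measure on a finite set equals cardinality. By inclusion-exclusion, |A union B| = |A| + |B| - |A cap B|.
|A| = 4, |B| = 4, |A cap B| = 2.
So mu_c(A union B) = 4 + 4 - 2 = 6.

6


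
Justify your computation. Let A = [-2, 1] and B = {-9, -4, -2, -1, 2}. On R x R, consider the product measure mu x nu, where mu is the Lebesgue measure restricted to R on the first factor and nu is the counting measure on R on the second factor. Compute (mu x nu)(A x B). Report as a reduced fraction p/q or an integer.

For a measurable rectangle A x B, the product measure satisfies
  (mu x nu)(A x B) = mu(A) * nu(B).
  mu(A) = 3.
  nu(B) = 5.
  (mu x nu)(A x B) = 3 * 5 = 15.

15


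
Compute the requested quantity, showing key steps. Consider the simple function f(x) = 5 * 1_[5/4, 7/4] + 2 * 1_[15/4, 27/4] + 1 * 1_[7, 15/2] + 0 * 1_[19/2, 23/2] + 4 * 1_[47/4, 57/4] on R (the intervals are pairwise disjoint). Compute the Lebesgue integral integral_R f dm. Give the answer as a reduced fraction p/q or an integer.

For a simple function f = sum_i c_i * 1_{A_i} with disjoint A_i,
  integral f dm = sum_i c_i * m(A_i).
Lengths of the A_i:
  m(A_1) = 7/4 - 5/4 = 1/2.
  m(A_2) = 27/4 - 15/4 = 3.
  m(A_3) = 15/2 - 7 = 1/2.
  m(A_4) = 23/2 - 19/2 = 2.
  m(A_5) = 57/4 - 47/4 = 5/2.
Contributions c_i * m(A_i):
  (5) * (1/2) = 5/2.
  (2) * (3) = 6.
  (1) * (1/2) = 1/2.
  (0) * (2) = 0.
  (4) * (5/2) = 10.
Total: 5/2 + 6 + 1/2 + 0 + 10 = 19.

19


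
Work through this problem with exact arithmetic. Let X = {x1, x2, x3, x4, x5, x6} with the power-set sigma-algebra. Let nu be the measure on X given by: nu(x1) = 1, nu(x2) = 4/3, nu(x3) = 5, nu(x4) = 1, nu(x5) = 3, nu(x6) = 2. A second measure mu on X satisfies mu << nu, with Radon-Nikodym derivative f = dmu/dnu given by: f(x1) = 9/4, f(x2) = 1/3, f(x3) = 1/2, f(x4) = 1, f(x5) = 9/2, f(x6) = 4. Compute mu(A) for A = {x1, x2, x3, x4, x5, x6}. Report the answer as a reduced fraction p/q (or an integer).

By the defining property of the Radon-Nikodym derivative, for every measurable set A,
  mu(A) = integral_A f dnu.
Since nu is a discrete measure concentrated on the atoms of X, the integral over A reduces to the sum
  mu(A) = sum_{x in A} f(x) * nu({x}).
Computing each term:
  x1: f(x1) * nu(x1) = 9/4 * 1 = 9/4.
  x2: f(x2) * nu(x2) = 1/3 * 4/3 = 4/9.
  x3: f(x3) * nu(x3) = 1/2 * 5 = 5/2.
  x4: f(x4) * nu(x4) = 1 * 1 = 1.
  x5: f(x5) * nu(x5) = 9/2 * 3 = 27/2.
  x6: f(x6) * nu(x6) = 4 * 2 = 8.
Summing: mu(A) = 9/4 + 4/9 + 5/2 + 1 + 27/2 + 8 = 997/36.

997/36


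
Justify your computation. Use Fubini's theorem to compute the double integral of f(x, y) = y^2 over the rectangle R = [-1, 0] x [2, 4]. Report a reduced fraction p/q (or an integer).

f(x, y) is a tensor product of a function of x and a function of y, and both factors are bounded continuous (hence Lebesgue integrable) on the rectangle, so Fubini's theorem applies:
  integral_R f d(m x m) = (integral_a1^b1 1 dx) * (integral_a2^b2 y^2 dy).
Inner integral in x: integral_{-1}^{0} 1 dx = (0^1 - (-1)^1)/1
  = 1.
Inner integral in y: integral_{2}^{4} y^2 dy = (4^3 - 2^3)/3
  = 56/3.
Product: (1) * (56/3) = 56/3.

56/3


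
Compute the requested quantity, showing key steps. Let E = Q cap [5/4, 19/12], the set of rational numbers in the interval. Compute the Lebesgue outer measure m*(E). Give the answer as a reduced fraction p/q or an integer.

E = Q cap [5/4, 19/12] is a subset of Q, which is countable. Enumerate Q = {q_1, q_2, ...}; for any eps > 0, cover q_k by the open interval (q_k - eps/2^(k+1), q_k + eps/2^(k+1)), of length eps/2^k. The total cover length is sum_{k>=1} eps/2^k = eps. Hence m*(E) <= m*(Q) <= eps for every eps > 0, and since outer measure is non-negative, m*(E) = 0.

0


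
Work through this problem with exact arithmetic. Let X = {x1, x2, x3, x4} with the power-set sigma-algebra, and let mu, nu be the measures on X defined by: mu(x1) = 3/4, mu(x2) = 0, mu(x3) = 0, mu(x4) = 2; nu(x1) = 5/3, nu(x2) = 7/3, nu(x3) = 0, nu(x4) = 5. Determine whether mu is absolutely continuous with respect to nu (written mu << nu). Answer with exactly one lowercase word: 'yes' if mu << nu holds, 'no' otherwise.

mu << nu means: every nu-null measurable set is also mu-null; equivalently, for every atom x, if nu({x}) = 0 then mu({x}) = 0.
Checking each atom:
  x1: nu = 5/3 > 0 -> no constraint.
  x2: nu = 7/3 > 0 -> no constraint.
  x3: nu = 0, mu = 0 -> consistent with mu << nu.
  x4: nu = 5 > 0 -> no constraint.
No atom violates the condition. Therefore mu << nu.

yes


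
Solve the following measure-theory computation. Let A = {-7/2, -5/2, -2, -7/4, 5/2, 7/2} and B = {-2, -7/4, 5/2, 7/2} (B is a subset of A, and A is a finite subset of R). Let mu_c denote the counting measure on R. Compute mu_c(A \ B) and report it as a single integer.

Counting measure assigns mu_c(E) = |E| (number of elements) when E is finite. For B subset A, A \ B is the set of elements of A not in B, so |A \ B| = |A| - |B|.
|A| = 6, |B| = 4, so mu_c(A \ B) = 6 - 4 = 2.

2


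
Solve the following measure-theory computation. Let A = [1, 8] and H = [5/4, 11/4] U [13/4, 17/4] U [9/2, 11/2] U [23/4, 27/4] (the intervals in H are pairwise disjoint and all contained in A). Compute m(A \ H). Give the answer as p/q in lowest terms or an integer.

The ambient interval has length m(A) = 8 - 1 = 7.
Since the holes are disjoint and sit inside A, by finite additivity
  m(H) = sum_i (b_i - a_i), and m(A \ H) = m(A) - m(H).
Computing the hole measures:
  m(H_1) = 11/4 - 5/4 = 3/2.
  m(H_2) = 17/4 - 13/4 = 1.
  m(H_3) = 11/2 - 9/2 = 1.
  m(H_4) = 27/4 - 23/4 = 1.
Summed: m(H) = 3/2 + 1 + 1 + 1 = 9/2.
So m(A \ H) = 7 - 9/2 = 5/2.

5/2


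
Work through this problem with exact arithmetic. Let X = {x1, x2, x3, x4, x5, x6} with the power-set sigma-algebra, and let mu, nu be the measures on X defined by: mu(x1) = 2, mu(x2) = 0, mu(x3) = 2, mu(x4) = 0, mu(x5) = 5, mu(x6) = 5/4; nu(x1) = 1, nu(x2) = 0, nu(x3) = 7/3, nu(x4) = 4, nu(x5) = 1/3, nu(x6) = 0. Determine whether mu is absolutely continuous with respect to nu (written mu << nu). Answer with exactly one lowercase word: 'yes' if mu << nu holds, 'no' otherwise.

mu << nu means: every nu-null measurable set is also mu-null; equivalently, for every atom x, if nu({x}) = 0 then mu({x}) = 0.
Checking each atom:
  x1: nu = 1 > 0 -> no constraint.
  x2: nu = 0, mu = 0 -> consistent with mu << nu.
  x3: nu = 7/3 > 0 -> no constraint.
  x4: nu = 4 > 0 -> no constraint.
  x5: nu = 1/3 > 0 -> no constraint.
  x6: nu = 0, mu = 5/4 > 0 -> violates mu << nu.
The atom(s) x6 violate the condition (nu = 0 but mu > 0). Therefore mu is NOT absolutely continuous w.r.t. nu.

no
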